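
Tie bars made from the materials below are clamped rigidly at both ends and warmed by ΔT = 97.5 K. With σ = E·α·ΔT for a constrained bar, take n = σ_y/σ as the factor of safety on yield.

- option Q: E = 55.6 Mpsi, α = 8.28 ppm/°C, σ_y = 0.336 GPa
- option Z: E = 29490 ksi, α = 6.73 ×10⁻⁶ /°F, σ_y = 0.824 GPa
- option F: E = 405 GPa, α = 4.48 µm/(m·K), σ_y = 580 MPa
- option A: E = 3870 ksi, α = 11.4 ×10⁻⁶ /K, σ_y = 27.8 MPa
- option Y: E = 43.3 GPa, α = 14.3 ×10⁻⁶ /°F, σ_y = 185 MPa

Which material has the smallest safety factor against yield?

In consistent units (E in GPa, α in ×10⁻⁶/K, σ_y in MPa):
  option Q: E = 383.3, α = 8.28, σ_y = 336.0 → σ = 309 MPa, n = 1.09
  option Z: E = 203.3, α = 12.1, σ_y = 824.0 → σ = 240 MPa, n = 3.43
  option F: E = 405.0, α = 4.48, σ_y = 580.0 → σ = 177 MPa, n = 3.28
  option A: E = 26.68, α = 11.4, σ_y = 27.80 → σ = 29.7 MPa, n = 0.937
  option Y: E = 43.30, α = 25.7, σ_y = 185.0 → σ = 109 MPa, n = 1.70
Option A has the lowest safety factor, n = 0.937.

option A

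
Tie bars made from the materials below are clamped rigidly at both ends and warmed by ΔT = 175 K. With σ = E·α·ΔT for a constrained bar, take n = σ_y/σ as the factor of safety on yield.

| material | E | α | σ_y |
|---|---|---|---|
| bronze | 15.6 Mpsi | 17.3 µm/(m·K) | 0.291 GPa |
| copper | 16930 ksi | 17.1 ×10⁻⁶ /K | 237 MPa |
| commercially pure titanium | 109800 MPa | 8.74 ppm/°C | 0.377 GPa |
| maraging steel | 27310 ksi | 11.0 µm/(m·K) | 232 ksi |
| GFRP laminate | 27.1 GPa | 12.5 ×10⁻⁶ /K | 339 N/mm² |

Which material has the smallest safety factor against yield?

Converting E to GPa, α to ×10⁻⁶/K, σ_y to MPa, then σ and n for each:
  bronze: E = 107.6, α = 17.3, σ_y = 291.0 → σ = 326 MPa, n = 0.894
  copper: E = 116.7, α = 17.1, σ_y = 237.0 → σ = 349 MPa, n = 0.678
  commercially pure titanium: E = 109.8, α = 8.74, σ_y = 377.0 → σ = 168 MPa, n = 2.24
  maraging steel: E = 188.3, α = 11.0, σ_y = 1600 → σ = 362 MPa, n = 4.41
  GFRP laminate: E = 27.10, α = 12.5, σ_y = 339.0 → σ = 59.3 MPa, n = 5.72
Copper has the lowest safety factor, n = 0.678.

copper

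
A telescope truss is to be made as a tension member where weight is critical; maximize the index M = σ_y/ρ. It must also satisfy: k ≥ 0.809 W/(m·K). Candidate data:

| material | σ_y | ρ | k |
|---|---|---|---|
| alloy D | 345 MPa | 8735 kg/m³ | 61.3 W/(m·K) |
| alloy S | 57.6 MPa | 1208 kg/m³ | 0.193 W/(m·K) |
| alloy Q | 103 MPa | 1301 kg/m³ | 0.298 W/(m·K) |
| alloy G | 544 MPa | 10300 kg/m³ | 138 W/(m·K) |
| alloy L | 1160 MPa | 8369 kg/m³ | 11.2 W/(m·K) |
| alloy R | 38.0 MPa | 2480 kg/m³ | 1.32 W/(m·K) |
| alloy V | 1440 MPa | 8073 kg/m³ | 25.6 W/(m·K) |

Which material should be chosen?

alloy V

Screen on constraints: k ≥ 0.809 W/(m·K). Survivors: alloy D, alloy G, alloy L, alloy R, alloy V.
Per-candidate index values:
  alloy V: M = 178 kN·m/kg
  alloy L: M = 139 kN·m/kg
  alloy G: M = 52.8 kN·m/kg
  alloy D: M = 39.5 kN·m/kg
  alloy R: M = 15.3 kN·m/kg
Alloy V ranks first.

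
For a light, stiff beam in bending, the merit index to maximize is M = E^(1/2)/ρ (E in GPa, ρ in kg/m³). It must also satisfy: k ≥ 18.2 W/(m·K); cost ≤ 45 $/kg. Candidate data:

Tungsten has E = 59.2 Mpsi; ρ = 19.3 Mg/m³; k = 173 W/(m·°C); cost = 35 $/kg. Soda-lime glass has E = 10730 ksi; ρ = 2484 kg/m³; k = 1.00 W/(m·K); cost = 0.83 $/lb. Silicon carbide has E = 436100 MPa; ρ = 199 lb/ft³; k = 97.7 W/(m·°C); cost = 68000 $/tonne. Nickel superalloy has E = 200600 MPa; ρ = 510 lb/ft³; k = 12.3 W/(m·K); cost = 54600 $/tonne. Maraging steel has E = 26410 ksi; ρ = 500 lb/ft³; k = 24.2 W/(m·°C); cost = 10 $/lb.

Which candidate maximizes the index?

maraging steel

Screen on constraints: k ≥ 18.2 W/(m·K); cost ≤ 45 $/kg. Survivors: tungsten, maraging steel.
Normalizing units and computing the index:
  tungsten: E = 408.2 GPa, ρ = 19300 kg/m³
  maraging steel: E = 182.1 GPa, ρ = 8009 kg/m³
  maraging steel: M = 1.68×10⁻³
  tungsten: M = 1.05×10⁻³
Maraging steel has the largest M.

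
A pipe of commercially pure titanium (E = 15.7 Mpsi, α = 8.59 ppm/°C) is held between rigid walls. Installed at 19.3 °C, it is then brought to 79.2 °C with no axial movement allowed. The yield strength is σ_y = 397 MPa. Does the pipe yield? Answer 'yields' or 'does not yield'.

does not yield

E = 15.7 Mpsi = 108.2 GPa.
ΔT = 59.90 K. Constrained thermal stress σ = E·α·ΔT = 108.2×10³ MPa × 8.59×10⁻⁶ × 59.90 = 55.7 MPa (compressive).
Compare to σ_y = 397 MPa: σ < σ_y, so it does not yield.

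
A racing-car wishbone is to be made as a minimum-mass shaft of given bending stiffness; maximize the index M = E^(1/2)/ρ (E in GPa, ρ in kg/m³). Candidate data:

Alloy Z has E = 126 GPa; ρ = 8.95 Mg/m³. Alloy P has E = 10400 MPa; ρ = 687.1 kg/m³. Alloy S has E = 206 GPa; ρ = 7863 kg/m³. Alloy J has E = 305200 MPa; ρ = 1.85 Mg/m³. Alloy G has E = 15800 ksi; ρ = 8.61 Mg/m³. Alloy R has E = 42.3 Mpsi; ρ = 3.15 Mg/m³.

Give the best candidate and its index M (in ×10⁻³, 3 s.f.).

In SI units:
  alloy Z: E = 126.0 GPa, ρ = 8950 kg/m³
  alloy P: E = 10.40 GPa, ρ = 687.1 kg/m³
  alloy S: E = 206.0 GPa, ρ = 7863 kg/m³
  alloy J: E = 305.2 GPa, ρ = 1850 kg/m³
  alloy G: E = 108.9 GPa, ρ = 8610 kg/m³
  alloy R: E = 291.6 GPa, ρ = 3150 kg/m³
  alloy J: M = 9.44×10⁻³
  alloy R: M = 5.42×10⁻³
  alloy P: M = 4.69×10⁻³
  alloy S: M = 1.83×10⁻³
  alloy Z: M = 1.25×10⁻³
  alloy G: M = 1.21×10⁻³
Alloy J has the largest M.

alloy J, M = 9.44×10⁻³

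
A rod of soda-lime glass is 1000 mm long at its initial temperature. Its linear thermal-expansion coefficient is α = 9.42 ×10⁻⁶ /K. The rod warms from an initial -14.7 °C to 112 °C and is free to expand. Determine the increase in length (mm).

1.19 mm

ΔT = 112 − (-14.7) = 126.7 K.
ΔL = α·L₀·ΔT = 9.42×10⁻⁶ × 1000 mm × 126.7 K = 1.19 mm.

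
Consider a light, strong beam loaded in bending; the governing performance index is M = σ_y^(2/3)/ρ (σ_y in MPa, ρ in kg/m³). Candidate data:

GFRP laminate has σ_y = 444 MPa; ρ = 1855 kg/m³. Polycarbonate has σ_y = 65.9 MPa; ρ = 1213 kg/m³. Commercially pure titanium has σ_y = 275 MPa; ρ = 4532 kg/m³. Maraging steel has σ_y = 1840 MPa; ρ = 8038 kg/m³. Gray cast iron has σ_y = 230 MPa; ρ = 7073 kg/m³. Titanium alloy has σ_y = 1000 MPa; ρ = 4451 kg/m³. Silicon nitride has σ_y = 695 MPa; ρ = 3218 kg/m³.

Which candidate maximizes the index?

Evaluate M for each candidate:
  GFRP laminate: M = 31.4×10⁻³
  silicon nitride: M = 24.4×10⁻³
  titanium alloy: M = 22.5×10⁻³
  maraging steel: M = 18.7×10⁻³
  polycarbonate: M = 13.5×10⁻³
  commercially pure titanium: M = 9.33×10⁻³
  gray cast iron: M = 5.31×10⁻³
GFRP laminate has the largest M.

GFRP laminate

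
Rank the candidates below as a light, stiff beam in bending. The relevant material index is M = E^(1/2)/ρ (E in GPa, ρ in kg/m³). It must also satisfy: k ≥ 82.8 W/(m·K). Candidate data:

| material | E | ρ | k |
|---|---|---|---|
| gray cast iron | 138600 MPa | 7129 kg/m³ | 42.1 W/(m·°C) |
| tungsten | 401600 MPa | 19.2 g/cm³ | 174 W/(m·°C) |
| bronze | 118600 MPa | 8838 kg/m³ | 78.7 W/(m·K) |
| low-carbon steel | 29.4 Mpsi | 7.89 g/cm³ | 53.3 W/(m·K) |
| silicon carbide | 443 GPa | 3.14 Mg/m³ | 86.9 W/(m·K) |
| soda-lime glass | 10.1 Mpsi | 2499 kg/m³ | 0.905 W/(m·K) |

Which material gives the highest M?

silicon carbide

Screen on constraints: k ≥ 82.8 W/(m·K). Survivors: tungsten, silicon carbide.
In SI units:
  tungsten: E = 401.6 GPa, ρ = 19200 kg/m³
  silicon carbide: E = 443.0 GPa, ρ = 3140 kg/m³
  silicon carbide: M = 6.70×10⁻³
  tungsten: M = 1.04×10⁻³
The maximum is for silicon carbide.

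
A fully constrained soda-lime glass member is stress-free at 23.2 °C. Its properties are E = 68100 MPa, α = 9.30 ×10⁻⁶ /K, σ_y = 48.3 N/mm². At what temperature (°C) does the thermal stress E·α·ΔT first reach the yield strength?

99.5 °C

E = 68100 MPa = 68.10 GPa.
σ_y = 48.3 N/mm² = 48.30 MPa.
E·α·ΔT = 48.30 MPa ⇒ ΔT = 48.30 / (68.10×10³ × 9.30×10⁻⁶) = 76.26 K.
T = 23.2 + 76.26 = 99.46 °C.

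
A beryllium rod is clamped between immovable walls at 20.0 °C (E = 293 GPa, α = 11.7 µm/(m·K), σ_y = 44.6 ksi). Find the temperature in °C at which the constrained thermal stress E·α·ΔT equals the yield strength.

σ_y = 44.6 ksi = 307.5 MPa.
E·α·ΔT = 307.5 MPa ⇒ ΔT = 307.5 / (293.0×10³ × 11.7×10⁻⁶) = 89.70 K.
T = 20.0 + 89.70 = 109.7 °C.

110 °C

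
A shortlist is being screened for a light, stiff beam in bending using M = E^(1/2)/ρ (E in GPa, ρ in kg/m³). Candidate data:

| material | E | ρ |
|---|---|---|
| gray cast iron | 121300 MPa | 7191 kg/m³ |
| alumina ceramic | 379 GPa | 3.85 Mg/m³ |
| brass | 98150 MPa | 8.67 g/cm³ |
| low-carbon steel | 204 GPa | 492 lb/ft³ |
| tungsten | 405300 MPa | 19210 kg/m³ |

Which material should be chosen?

In SI units:
  gray cast iron: E = 121.3 GPa, ρ = 7191 kg/m³
  alumina ceramic: E = 379.0 GPa, ρ = 3850 kg/m³
  brass: E = 98.15 GPa, ρ = 8670 kg/m³
  low-carbon steel: E = 204.0 GPa, ρ = 7881 kg/m³
  tungsten: E = 405.3 GPa, ρ = 19210 kg/m³
  alumina ceramic: M = 5.06×10⁻³
  low-carbon steel: M = 1.81×10⁻³
  gray cast iron: M = 1.53×10⁻³
  brass: M = 1.14×10⁻³
  tungsten: M = 1.05×10⁻³
Alumina ceramic has the largest M.

alumina ceramic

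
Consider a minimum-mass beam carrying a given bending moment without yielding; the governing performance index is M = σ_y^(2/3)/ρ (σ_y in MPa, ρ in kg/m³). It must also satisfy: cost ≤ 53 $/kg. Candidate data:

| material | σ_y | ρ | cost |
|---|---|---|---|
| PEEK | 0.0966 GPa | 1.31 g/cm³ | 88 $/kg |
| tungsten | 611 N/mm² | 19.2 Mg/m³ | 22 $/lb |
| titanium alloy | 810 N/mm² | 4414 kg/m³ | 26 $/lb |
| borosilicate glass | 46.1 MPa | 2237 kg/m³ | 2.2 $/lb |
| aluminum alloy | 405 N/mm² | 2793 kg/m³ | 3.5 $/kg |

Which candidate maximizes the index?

Screen on constraints: cost ≤ 53 $/kg. Survivors: tungsten, borosilicate glass, aluminum alloy.
Putting every candidate on a common basis:
  tungsten: σ_y = 611.0 MPa, ρ = 19200 kg/m³
  borosilicate glass: σ_y = 46.10 MPa, ρ = 2237 kg/m³
  aluminum alloy: σ_y = 405.0 MPa, ρ = 2793 kg/m³
  aluminum alloy: M = 19.6×10⁻³
  borosilicate glass: M = 5.75×10⁻³
  tungsten: M = 3.75×10⁻³
The maximum is for aluminum alloy.

aluminum alloy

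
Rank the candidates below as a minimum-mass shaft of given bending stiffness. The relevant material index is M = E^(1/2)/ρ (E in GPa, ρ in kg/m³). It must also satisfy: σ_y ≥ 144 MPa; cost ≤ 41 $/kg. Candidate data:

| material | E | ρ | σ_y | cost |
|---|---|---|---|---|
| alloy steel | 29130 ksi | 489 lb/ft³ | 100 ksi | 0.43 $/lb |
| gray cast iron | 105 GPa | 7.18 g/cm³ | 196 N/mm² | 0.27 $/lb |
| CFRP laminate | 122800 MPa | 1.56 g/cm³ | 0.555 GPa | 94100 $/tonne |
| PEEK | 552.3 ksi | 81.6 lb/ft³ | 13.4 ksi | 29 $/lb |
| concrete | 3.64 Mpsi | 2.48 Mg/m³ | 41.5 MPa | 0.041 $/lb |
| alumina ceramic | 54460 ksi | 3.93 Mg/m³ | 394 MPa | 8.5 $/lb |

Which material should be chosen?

Screen on constraints: σ_y ≥ 144 MPa; cost ≤ 41 $/kg. Survivors: alloy steel, gray cast iron, alumina ceramic.
In SI units:
  alloy steel: E = 200.8 GPa, ρ = 7833 kg/m³
  gray cast iron: E = 105.0 GPa, ρ = 7180 kg/m³
  alumina ceramic: E = 375.5 GPa, ρ = 3930 kg/m³
  alumina ceramic: M = 4.93×10⁻³
  alloy steel: M = 1.81×10⁻³
  gray cast iron: M = 1.43×10⁻³
Highest index: alumina ceramic.

alumina ceramic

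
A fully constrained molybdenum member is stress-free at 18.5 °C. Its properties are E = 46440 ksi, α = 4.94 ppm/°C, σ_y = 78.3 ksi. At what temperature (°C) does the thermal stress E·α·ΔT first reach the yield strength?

360 °C

E = 46440 ksi = 320.2 GPa.
σ_y = 78.3 ksi = 539.9 MPa.
E·α·ΔT = 539.9 MPa ⇒ ΔT = 539.9 / (320.2×10³ × 4.94×10⁻⁶) = 341.3 K.
T = 18.5 + 341.3 = 359.8 °C.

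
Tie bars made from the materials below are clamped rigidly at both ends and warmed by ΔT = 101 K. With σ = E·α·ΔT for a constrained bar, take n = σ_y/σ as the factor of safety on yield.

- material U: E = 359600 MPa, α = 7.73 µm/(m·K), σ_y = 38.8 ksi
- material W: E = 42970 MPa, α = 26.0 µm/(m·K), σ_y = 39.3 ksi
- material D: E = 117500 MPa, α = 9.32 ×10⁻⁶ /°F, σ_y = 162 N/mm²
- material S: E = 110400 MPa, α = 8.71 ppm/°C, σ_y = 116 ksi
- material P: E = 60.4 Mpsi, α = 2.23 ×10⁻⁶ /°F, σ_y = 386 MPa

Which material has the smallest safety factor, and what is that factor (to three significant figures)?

Per material, after unit conversion:
  material U: E = 359.6, α = 7.73, σ_y = 267.5 → σ = 281 MPa, n = 0.953
  material W: E = 42.97, α = 26.0, σ_y = 271.0 → σ = 113 MPa, n = 2.40
  material D: E = 117.5, α = 16.8, σ_y = 162.0 → σ = 199 MPa, n = 0.814
  material S: E = 110.4, α = 8.71, σ_y = 799.8 → σ = 97.1 MPa, n = 8.24
  material P: E = 416.4, α = 4.01, σ_y = 386.0 → σ = 169 MPa, n = 2.29
Smallest n: material D with n = 0.814.

material D, n = 0.814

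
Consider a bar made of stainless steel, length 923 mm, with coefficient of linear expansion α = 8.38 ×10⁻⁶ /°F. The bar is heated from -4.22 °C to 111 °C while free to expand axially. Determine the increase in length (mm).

1.60 mm

Convert α: 8.38×10⁻⁶/°F × (9/5) = 15.1×10⁻⁶/K.
ΔT = 111 − (-4.22) = 115.2 K.
ΔL = α·L₀·ΔT = 15.1×10⁻⁶ × 923 mm × 115.2 K = 1.60 mm.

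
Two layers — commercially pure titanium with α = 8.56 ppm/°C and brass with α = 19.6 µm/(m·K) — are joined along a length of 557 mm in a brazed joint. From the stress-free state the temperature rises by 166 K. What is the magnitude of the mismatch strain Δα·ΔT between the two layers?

Δα = |8.56 − 19.6|×10⁻⁶/K = 11.0×10⁻⁶/K.
Mismatch strain = Δα·ΔT = 11.0×10⁻⁶ × 166.0 = 1.83×10⁻³.

1.83×10⁻³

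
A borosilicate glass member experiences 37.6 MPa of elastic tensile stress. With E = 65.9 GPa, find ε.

5.71×10⁻⁴

ε = σ/E = 37.6 / 65900 = 5.71×10⁻⁴.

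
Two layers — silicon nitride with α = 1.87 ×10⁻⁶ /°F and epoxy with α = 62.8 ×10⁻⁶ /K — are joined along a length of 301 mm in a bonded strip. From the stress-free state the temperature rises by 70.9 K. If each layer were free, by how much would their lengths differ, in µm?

silicon nitride: α = 1.87×10⁻⁶/°F × 9/5 = 3.37×10⁻⁶/K.
Δα = |3.37 − 62.8|×10⁻⁶/K = 59.4×10⁻⁶/K.
ΔL_mismatch = Δα·L·ΔT = 59.4×10⁻⁶ × 301.0 mm × 70.9 K = 1270 µm.

1270 µm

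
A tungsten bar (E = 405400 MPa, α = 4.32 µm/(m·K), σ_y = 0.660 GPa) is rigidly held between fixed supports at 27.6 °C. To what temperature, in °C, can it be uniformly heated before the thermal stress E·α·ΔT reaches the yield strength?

404 °C

E = 405400 MPa = 405.4 GPa.
σ_y = 0.660 GPa = 660.0 MPa.
E·α·ΔT = 660.0 MPa ⇒ ΔT = 660.0 / (405.4×10³ × 4.32×10⁻⁶) = 376.9 K.
T = 27.6 + 376.9 = 404.5 °C.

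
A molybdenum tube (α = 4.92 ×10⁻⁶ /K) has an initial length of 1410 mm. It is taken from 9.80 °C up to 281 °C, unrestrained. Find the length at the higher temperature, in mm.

1411.9 mm

ΔT = 281 − 9.80 = 271.2 K.
ΔL = α·L₀·ΔT = 4.92×10⁻⁶ × 1410 mm × 271.2 K = 1.88 mm.
L = L₀ + ΔL = 1410 + 1.88 = 1411.9 mm.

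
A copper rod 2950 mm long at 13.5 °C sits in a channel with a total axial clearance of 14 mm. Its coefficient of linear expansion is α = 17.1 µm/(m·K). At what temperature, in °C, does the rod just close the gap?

α·L₀·ΔT = 14.0 mm ⇒ ΔT = 14.0 / (17.1×10⁻⁶ × 2950.0) = 277.5 K.
T = 13.5 + 277.5 = 291.0 °C.

291 °C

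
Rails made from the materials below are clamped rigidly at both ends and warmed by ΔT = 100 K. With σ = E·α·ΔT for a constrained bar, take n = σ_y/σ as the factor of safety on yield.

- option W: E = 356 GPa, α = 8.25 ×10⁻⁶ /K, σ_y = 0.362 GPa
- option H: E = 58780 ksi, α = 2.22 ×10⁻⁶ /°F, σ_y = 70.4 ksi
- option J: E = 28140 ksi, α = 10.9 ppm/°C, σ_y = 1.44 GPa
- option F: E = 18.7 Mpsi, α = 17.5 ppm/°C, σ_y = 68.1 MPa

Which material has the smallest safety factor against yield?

Converting E to GPa, α to ×10⁻⁶/K, σ_y to MPa, then σ and n for each:
  option W: E = 356.0, α = 8.25, σ_y = 362.0 → σ = 294 MPa, n = 1.23
  option H: E = 405.3, α = 4.00, σ_y = 485.4 → σ = 162 MPa, n = 3.00
  option J: E = 194.0, α = 10.9, σ_y = 1440 → σ = 211 MPa, n = 6.81
  option F: E = 128.9, α = 17.5, σ_y = 68.10 → σ = 226 MPa, n = 0.302
The minimum is option F at n = 0.302.

option F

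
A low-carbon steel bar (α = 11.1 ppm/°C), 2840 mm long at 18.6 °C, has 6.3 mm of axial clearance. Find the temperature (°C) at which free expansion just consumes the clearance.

α·L₀·ΔT = 6.3 mm ⇒ ΔT = 6.3 / (11.1×10⁻⁶ × 2840.0) = 199.8 K.
T = 18.6 + 199.8 = 218.4 °C.

218 °C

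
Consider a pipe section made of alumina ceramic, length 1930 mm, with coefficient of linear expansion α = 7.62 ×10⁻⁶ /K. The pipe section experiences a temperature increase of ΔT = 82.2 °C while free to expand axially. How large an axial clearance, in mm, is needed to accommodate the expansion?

1.21 mm

ΔL = α·L₀·ΔT = 7.62×10⁻⁶ × 1930 mm × 82.20 K = 1.21 mm.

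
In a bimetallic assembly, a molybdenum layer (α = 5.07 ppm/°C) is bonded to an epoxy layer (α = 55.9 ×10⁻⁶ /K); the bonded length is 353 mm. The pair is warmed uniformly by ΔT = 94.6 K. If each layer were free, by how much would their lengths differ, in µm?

Δα = |5.07 − 55.9|×10⁻⁶/K = 50.8×10⁻⁶/K.
ΔL_mismatch = Δα·L·ΔT = 50.8×10⁻⁶ × 353.0 mm × 94.6 K = 1700 µm.

1700 µm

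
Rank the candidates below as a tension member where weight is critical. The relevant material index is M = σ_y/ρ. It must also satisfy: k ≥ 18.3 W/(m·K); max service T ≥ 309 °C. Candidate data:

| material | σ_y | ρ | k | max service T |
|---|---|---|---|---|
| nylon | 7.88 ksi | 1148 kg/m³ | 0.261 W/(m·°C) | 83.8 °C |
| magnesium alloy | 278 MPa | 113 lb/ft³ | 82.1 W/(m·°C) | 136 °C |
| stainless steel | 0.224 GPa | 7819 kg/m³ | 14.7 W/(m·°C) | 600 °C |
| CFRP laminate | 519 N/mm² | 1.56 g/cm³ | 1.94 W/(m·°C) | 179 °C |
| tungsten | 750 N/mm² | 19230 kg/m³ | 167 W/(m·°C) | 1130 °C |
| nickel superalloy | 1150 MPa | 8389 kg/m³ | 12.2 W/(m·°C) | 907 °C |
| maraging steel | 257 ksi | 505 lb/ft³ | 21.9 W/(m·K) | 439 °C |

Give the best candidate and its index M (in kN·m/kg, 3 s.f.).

Screen on constraints: k ≥ 18.3 W/(m·K); max service T ≥ 309 °C. Survivors: tungsten, maraging steel.
In SI units:
  tungsten: σ_y = 750.0 MPa, ρ = 19230 kg/m³
  maraging steel: σ_y = 1772 MPa, ρ = 8089 kg/m³
  maraging steel: M = 219 kN·m/kg
  tungsten: M = 39.0 kN·m/kg
The maximum is for maraging steel.

maraging steel, M = 219 kN·m/kg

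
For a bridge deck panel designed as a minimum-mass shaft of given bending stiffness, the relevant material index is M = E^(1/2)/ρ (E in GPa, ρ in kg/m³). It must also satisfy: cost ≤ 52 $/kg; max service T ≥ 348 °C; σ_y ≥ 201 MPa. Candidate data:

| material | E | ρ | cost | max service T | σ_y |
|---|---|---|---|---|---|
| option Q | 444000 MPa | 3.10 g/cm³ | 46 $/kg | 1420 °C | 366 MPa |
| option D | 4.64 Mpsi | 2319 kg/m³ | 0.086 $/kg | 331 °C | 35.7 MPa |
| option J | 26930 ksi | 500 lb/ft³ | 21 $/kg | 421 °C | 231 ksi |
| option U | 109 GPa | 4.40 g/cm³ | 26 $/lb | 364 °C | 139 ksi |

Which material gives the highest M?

option Q

Screen on constraints: cost ≤ 52 $/kg; max service T ≥ 348 °C; σ_y ≥ 201 MPa. Survivors: option Q, option J.
After converting to SI:
  option Q: E = 444.0 GPa, ρ = 3100 kg/m³
  option J: E = 185.7 GPa, ρ = 8009 kg/m³
  option Q: M = 6.80×10⁻³
  option J: M = 1.70×10⁻³
Option Q ranks first.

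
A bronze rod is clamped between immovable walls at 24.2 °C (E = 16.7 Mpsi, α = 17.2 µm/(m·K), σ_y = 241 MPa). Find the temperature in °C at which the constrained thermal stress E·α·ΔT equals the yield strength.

E = 16.7 Mpsi = 115.1 GPa.
E·α·ΔT = 241.0 MPa ⇒ ΔT = 241.0 / (115.1×10³ × 17.2×10⁻⁶) = 121.7 K.
T = 24.2 + 121.7 = 145.9 °C.

146 °C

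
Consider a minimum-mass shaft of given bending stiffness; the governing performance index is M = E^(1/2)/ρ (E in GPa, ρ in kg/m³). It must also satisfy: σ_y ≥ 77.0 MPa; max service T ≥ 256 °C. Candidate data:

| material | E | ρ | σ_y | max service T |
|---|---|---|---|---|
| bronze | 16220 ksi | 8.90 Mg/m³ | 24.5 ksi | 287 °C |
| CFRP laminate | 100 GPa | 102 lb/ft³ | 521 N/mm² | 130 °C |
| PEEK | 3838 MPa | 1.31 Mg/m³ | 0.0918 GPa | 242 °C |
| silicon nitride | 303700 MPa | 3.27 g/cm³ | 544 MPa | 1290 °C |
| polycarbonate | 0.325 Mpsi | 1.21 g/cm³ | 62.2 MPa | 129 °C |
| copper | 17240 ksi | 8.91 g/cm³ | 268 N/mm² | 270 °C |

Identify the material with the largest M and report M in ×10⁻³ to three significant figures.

Screen on constraints: σ_y ≥ 77.0 MPa; max service T ≥ 256 °C. Survivors: bronze, silicon nitride, copper.
In SI units:
  bronze: E = 111.8 GPa, ρ = 8900 kg/m³
  silicon nitride: E = 303.7 GPa, ρ = 3270 kg/m³
  copper: E = 118.9 GPa, ρ = 8910 kg/m³
  silicon nitride: M = 5.33×10⁻³
  copper: M = 1.22×10⁻³
  bronze: M = 1.19×10⁻³
The maximum is for silicon nitride.

silicon nitride, M = 5.33×10⁻³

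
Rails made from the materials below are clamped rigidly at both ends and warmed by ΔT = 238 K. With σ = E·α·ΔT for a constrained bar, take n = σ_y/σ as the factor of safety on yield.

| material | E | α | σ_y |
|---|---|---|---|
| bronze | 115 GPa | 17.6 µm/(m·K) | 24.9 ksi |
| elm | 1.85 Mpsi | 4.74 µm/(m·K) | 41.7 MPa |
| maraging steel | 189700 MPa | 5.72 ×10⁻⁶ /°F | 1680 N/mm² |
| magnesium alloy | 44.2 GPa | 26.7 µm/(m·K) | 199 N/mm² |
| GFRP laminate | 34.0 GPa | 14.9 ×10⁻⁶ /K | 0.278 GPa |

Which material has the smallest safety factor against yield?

bronze

Converting E to GPa, α to ×10⁻⁶/K, σ_y to MPa, then σ and n for each:
  bronze: E = 115.0, α = 17.6, σ_y = 171.7 → σ = 482 MPa, n = 0.356
  elm: E = 12.76, α = 4.74, σ_y = 41.70 → σ = 14.4 MPa, n = 2.90
  maraging steel: E = 189.7, α = 10.3, σ_y = 1680 → σ = 465 MPa, n = 3.61
  magnesium alloy: E = 44.20, α = 26.7, σ_y = 199.0 → σ = 281 MPa, n = 0.709
  GFRP laminate: E = 34.00, α = 14.9, σ_y = 278.0 → σ = 121 MPa, n = 2.31
Smallest n: bronze with n = 0.356.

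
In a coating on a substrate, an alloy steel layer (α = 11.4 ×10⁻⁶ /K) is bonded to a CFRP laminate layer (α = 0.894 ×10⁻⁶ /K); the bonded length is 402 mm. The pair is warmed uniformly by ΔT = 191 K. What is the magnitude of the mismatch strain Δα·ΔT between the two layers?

Δα = |11.4 − 0.894|×10⁻⁶/K = 10.5×10⁻⁶/K.
Mismatch strain = Δα·ΔT = 10.5×10⁻⁶ × 191.0 = 2.01×10⁻³.

2.01×10⁻³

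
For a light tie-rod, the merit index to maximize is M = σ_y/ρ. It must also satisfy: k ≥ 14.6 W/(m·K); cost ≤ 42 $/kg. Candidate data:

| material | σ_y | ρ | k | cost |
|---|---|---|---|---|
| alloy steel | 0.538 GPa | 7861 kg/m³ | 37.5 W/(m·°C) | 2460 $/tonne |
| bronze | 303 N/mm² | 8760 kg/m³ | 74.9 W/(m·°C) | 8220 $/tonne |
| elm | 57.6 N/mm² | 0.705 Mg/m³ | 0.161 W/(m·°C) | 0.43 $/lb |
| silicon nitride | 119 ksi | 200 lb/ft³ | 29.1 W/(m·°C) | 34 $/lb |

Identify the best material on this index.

Screen on constraints: k ≥ 14.6 W/(m·K); cost ≤ 42 $/kg. Survivors: alloy steel, bronze.
Putting every candidate on a common basis:
  alloy steel: σ_y = 538.0 MPa, ρ = 7861 kg/m³
  bronze: σ_y = 303.0 MPa, ρ = 8760 kg/m³
  alloy steel: M = 68.4 kN·m/kg
  bronze: M = 34.6 kN·m/kg
Alloy steel has the largest M.

alloy steel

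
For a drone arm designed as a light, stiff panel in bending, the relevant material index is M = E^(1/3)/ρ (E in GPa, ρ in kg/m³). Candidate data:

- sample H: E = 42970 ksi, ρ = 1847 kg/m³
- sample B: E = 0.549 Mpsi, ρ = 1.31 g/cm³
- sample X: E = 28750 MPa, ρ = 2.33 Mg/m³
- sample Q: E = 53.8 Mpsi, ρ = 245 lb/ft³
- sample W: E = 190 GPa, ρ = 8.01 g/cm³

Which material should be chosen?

After converting to SI:
  sample H: E = 296.3 GPa, ρ = 1847 kg/m³
  sample B: E = 3.785 GPa, ρ = 1310 kg/m³
  sample X: E = 28.75 GPa, ρ = 2330 kg/m³
  sample Q: E = 370.9 GPa, ρ = 3925 kg/m³
  sample W: E = 190.0 GPa, ρ = 8010 kg/m³
  sample H: M = 3.61×10⁻³
  sample Q: M = 1.83×10⁻³
  sample X: M = 1.31×10⁻³
  sample B: M = 1.19×10⁻³
  sample W: M = 0.718×10⁻³
The maximum is for sample H.

sample H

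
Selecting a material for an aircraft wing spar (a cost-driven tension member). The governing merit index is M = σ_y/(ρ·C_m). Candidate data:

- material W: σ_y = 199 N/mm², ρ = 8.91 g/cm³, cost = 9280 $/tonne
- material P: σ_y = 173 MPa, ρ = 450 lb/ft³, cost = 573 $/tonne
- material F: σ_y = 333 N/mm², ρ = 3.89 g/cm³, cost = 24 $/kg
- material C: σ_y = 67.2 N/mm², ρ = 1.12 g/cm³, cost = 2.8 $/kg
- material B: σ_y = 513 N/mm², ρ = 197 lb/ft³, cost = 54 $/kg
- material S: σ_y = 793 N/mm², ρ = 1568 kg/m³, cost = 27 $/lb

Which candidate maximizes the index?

Normalizing units and computing the index:
  material W: σ_y = 199.0 MPa, ρ = 8910 kg/m³, cost = 9.280 $/kg
  material P: σ_y = 173.0 MPa, ρ = 7208 kg/m³, cost = 0.5730 $/kg
  material F: σ_y = 333.0 MPa, ρ = 3890 kg/m³, cost = 24.00 $/kg
  material C: σ_y = 67.20 MPa, ρ = 1120 kg/m³, cost = 2.800 $/kg
  material B: σ_y = 513.0 MPa, ρ = 3156 kg/m³, cost = 54.00 $/kg
  material S: σ_y = 793.0 MPa, ρ = 1568 kg/m³, cost = 59.52 $/kg
  material P: M = 41.9 kN·m per $
  material C: M = 21.4 kN·m per $
  material S: M = 8.50 kN·m per $
  material F: M = 3.57 kN·m per $
  material B: M = 3.01 kN·m per $
  material W: M = 2.41 kN·m per $
Material P has the largest M.

material P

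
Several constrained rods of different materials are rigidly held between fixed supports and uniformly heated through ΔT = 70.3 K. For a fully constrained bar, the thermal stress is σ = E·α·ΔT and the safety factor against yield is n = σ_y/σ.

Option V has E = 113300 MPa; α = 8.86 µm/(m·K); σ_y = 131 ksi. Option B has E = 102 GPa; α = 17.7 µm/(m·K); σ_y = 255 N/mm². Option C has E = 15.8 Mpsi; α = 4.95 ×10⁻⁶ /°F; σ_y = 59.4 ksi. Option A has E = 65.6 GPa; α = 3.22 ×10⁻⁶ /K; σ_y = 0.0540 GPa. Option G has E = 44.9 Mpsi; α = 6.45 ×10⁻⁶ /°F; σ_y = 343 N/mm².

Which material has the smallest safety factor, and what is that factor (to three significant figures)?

With everything in SI (GPa, ×10⁻⁶/K, MPa):
  option V: E = 113.3, α = 8.86, σ_y = 903.2 → σ = 70.6 MPa, n = 12.8
  option B: E = 102.0, α = 17.7, σ_y = 255.0 → σ = 127 MPa, n = 2.01
  option C: E = 108.9, α = 8.91, σ_y = 409.5 → σ = 68.2 MPa, n = 6.00
  option A: E = 65.60, α = 3.22, σ_y = 54.00 → σ = 14.8 MPa, n = 3.64
  option G: E = 309.6, α = 11.6, σ_y = 343.0 → σ = 253 MPa, n = 1.36
Smallest n: option G with n = 1.36.

option G, n = 1.36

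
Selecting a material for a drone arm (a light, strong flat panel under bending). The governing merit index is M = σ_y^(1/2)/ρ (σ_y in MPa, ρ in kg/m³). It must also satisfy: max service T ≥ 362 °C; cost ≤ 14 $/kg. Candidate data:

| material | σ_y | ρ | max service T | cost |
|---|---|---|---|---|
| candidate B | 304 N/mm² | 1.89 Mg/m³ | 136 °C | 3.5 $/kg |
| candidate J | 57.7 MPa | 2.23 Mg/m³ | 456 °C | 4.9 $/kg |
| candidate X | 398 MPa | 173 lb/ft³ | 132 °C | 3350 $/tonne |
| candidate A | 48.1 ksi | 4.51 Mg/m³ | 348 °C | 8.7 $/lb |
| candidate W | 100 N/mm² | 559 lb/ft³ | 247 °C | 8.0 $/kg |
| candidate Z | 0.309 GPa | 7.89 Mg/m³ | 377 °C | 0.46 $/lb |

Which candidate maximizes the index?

candidate J

Screen on constraints: max service T ≥ 362 °C; cost ≤ 14 $/kg. Survivors: candidate J, candidate Z.
Convert each candidate to consistent units, then evaluate M:
  candidate J: σ_y = 57.70 MPa, ρ = 2230 kg/m³
  candidate Z: σ_y = 309.0 MPa, ρ = 7890 kg/m³
  candidate J: M = 3.41×10⁻³
  candidate Z: M = 2.23×10⁻³
The maximum is for candidate J.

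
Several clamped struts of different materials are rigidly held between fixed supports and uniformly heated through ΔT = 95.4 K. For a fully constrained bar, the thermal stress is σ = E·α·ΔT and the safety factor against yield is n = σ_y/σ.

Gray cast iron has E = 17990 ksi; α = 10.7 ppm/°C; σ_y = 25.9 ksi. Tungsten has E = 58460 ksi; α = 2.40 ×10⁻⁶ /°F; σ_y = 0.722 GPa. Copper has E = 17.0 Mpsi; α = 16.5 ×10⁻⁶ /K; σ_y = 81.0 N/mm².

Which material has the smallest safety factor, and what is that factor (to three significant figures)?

In consistent units (E in GPa, α in ×10⁻⁶/K, σ_y in MPa):
  gray cast iron: E = 124.0, α = 10.7, σ_y = 178.6 → σ = 127 MPa, n = 1.41
  tungsten: E = 403.1, α = 4.32, σ_y = 722.0 → σ = 166 MPa, n = 4.35
  copper: E = 117.2, α = 16.5, σ_y = 81.00 → σ = 185 MPa, n = 0.439
The minimum is copper at n = 0.439.

copper, n = 0.439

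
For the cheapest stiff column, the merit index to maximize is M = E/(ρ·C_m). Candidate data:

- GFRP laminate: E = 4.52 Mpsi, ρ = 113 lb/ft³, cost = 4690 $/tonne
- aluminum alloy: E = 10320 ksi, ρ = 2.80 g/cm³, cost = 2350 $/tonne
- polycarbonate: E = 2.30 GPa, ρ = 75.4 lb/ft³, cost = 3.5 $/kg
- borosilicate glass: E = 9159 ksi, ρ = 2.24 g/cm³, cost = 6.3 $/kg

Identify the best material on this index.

aluminum alloy

Putting every candidate on a common basis:
  GFRP laminate: E = 31.16 GPa, ρ = 1810 kg/m³, cost = 4.690 $/kg
  aluminum alloy: E = 71.15 GPa, ρ = 2800 kg/m³, cost = 2.350 $/kg
  polycarbonate: E = 2.300 GPa, ρ = 1208 kg/m³, cost = 3.500 $/kg
  borosilicate glass: E = 63.15 GPa, ρ = 2240 kg/m³, cost = 6.300 $/kg
  aluminum alloy: M = 10.8 MN·m per $
  borosilicate glass: M = 4.47 MN·m per $
  GFRP laminate: M = 3.67 MN·m per $
  polycarbonate: M = 0.544 MN·m per $
Aluminum alloy ranks first.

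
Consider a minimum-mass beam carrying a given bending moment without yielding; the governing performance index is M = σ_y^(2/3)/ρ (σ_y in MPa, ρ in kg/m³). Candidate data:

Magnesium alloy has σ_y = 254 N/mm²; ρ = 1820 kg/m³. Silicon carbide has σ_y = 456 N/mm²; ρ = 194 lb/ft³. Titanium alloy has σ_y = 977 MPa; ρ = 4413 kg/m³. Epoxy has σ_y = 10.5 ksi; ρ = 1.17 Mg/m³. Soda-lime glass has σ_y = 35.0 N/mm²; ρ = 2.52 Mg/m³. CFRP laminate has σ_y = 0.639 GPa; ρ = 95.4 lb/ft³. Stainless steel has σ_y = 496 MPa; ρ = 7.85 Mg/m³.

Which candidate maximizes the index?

CFRP laminate

Putting every candidate on a common basis:
  magnesium alloy: σ_y = 254.0 MPa, ρ = 1820 kg/m³
  silicon carbide: σ_y = 456.0 MPa, ρ = 3108 kg/m³
  titanium alloy: σ_y = 977.0 MPa, ρ = 4413 kg/m³
  epoxy: σ_y = 72.39 MPa, ρ = 1170 kg/m³
  soda-lime glass: σ_y = 35.00 MPa, ρ = 2520 kg/m³
  CFRP laminate: σ_y = 639.0 MPa, ρ = 1528 kg/m³
  stainless steel: σ_y = 496.0 MPa, ρ = 7850 kg/m³
  CFRP laminate: M = 48.5×10⁻³
  titanium alloy: M = 22.3×10⁻³
  magnesium alloy: M = 22.0×10⁻³
  silicon carbide: M = 19.1×10⁻³
  epoxy: M = 14.8×10⁻³
  stainless steel: M = 7.98×10⁻³
  soda-lime glass: M = 4.25×10⁻³
CFRP laminate ranks first.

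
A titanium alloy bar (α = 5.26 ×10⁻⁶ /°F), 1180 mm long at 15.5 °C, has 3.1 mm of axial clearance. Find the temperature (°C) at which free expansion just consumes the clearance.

α = 5.26×10⁻⁶/°F × 9/5 = 9.47×10⁻⁶/K.
α·L₀·ΔT = 3.1 mm ⇒ ΔT = 3.1 / (9.47×10⁻⁶ × 1180.0) = 277.5 K.
T = 15.5 + 277.5 = 293.0 °C.

293 °C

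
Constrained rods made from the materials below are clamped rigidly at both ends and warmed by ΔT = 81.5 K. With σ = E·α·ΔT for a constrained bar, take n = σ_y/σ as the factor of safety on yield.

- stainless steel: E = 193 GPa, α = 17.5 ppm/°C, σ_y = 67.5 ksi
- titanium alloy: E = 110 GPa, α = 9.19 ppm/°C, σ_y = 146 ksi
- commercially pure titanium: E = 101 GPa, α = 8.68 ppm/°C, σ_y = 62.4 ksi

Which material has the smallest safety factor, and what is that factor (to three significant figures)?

In consistent units (E in GPa, α in ×10⁻⁶/K, σ_y in MPa):
  stainless steel: E = 193.0, α = 17.5, σ_y = 465.4 → σ = 275 MPa, n = 1.69
  titanium alloy: E = 110.0, α = 9.19, σ_y = 1007 → σ = 82.4 MPa, n = 12.2
  commercially pure titanium: E = 101.0, α = 8.68, σ_y = 430.2 → σ = 71.4 MPa, n = 6.02
Stainless steel has the lowest safety factor, n = 1.69.

stainless steel, n = 1.69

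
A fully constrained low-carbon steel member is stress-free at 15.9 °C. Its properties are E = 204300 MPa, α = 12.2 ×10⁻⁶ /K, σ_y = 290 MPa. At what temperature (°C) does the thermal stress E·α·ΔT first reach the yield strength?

E = 204300 MPa = 204.3 GPa.
E·α·ΔT = 290.0 MPa ⇒ ΔT = 290.0 / (204.3×10³ × 12.2×10⁻⁶) = 116.4 K.
T = 15.9 + 116.4 = 132.3 °C.

132 °C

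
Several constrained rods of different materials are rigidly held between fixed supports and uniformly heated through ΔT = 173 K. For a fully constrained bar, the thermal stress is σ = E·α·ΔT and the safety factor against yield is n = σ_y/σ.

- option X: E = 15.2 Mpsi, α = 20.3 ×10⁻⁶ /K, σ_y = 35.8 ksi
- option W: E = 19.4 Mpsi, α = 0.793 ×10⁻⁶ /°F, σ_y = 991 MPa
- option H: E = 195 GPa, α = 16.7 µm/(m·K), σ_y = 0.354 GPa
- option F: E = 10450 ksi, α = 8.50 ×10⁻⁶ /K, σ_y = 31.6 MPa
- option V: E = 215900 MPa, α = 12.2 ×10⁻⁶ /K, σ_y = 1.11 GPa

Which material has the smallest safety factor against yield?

option F

Converting E to GPa, α to ×10⁻⁶/K, σ_y to MPa, then σ and n for each:
  option X: E = 104.8, α = 20.3, σ_y = 246.8 → σ = 368 MPa, n = 0.671
  option W: E = 133.8, α = 1.43, σ_y = 991.0 → σ = 33.0 MPa, n = 30.0
  option H: E = 195.0, α = 16.7, σ_y = 354.0 → σ = 563 MPa, n = 0.628
  option F: E = 72.05, α = 8.50, σ_y = 31.60 → σ = 106 MPa, n = 0.298
  option V: E = 215.9, α = 12.2, σ_y = 1110 → σ = 456 MPa, n = 2.44
The minimum is option F at n = 0.298.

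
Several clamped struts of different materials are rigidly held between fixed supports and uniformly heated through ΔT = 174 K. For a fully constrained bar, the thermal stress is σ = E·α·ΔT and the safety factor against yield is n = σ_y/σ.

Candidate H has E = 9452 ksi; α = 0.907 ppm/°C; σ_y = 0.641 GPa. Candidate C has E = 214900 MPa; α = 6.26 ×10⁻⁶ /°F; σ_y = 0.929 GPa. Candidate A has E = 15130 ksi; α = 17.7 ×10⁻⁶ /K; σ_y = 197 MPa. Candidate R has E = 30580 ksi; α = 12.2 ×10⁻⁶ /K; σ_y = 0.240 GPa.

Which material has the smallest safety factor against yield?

candidate R

With everything in SI (GPa, ×10⁻⁶/K, MPa):
  candidate H: E = 65.17, α = 0.907, σ_y = 641.0 → σ = 10.3 MPa, n = 62.3
  candidate C: E = 214.9, α = 11.3, σ_y = 929.0 → σ = 421 MPa, n = 2.20
  candidate A: E = 104.3, α = 17.7, σ_y = 197.0 → σ = 321 MPa, n = 0.613
  candidate R: E = 210.8, α = 12.2, σ_y = 240.0 → σ = 448 MPa, n = 0.536
The minimum is candidate R at n = 0.536.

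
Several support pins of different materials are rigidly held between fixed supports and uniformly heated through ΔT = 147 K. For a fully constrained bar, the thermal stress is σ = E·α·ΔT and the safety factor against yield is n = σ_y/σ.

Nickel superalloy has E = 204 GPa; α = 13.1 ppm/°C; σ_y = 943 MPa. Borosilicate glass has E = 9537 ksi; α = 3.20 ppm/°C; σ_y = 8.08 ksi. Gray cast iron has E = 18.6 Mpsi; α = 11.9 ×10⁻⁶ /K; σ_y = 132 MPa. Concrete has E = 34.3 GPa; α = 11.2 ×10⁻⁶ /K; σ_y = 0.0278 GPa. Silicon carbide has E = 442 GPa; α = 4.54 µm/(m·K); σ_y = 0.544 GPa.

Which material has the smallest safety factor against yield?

In consistent units (E in GPa, α in ×10⁻⁶/K, σ_y in MPa):
  nickel superalloy: E = 204.0, α = 13.1, σ_y = 943.0 → σ = 393 MPa, n = 2.40
  borosilicate glass: E = 65.76, α = 3.20, σ_y = 55.71 → σ = 30.9 MPa, n = 1.80
  gray cast iron: E = 128.2, α = 11.9, σ_y = 132.0 → σ = 224 MPa, n = 0.588
  concrete: E = 34.30, α = 11.2, σ_y = 27.80 → σ = 56.5 MPa, n = 0.492
  silicon carbide: E = 442.0, α = 4.54, σ_y = 544.0 → σ = 295 MPa, n = 1.84
Concrete has the lowest safety factor, n = 0.492.

concrete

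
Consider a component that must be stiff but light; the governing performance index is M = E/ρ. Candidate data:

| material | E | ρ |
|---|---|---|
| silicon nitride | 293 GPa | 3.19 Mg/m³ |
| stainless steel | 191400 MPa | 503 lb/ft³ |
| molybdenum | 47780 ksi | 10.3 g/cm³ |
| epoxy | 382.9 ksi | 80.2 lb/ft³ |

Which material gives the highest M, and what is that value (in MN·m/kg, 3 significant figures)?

Normalizing units and computing the index:
  silicon nitride: E = 293.0 GPa, ρ = 3190 kg/m³
  stainless steel: E = 191.4 GPa, ρ = 8057 kg/m³
  molybdenum: E = 329.4 GPa, ρ = 10300 kg/m³
  epoxy: E = 2.640 GPa, ρ = 1285 kg/m³
  silicon nitride: M = 91.8 MN·m/kg
  molybdenum: M = 32.0 MN·m/kg
  stainless steel: M = 23.8 MN·m/kg
  epoxy: M = 2.05 MN·m/kg
The maximum is for silicon nitride.

silicon nitride, M = 91.8 MN·m/kg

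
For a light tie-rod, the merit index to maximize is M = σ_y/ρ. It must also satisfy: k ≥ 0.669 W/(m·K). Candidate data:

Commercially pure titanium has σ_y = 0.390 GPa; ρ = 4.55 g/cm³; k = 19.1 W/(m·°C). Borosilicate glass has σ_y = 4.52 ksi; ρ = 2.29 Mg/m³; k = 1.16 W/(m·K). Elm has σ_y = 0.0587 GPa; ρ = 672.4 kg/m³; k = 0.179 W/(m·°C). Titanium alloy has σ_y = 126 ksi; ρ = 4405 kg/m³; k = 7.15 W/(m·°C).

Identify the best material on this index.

titanium alloy

Screen on constraints: k ≥ 0.669 W/(m·K). Survivors: commercially pure titanium, borosilicate glass, titanium alloy.
In SI units:
  commercially pure titanium: σ_y = 390.0 MPa, ρ = 4550 kg/m³
  borosilicate glass: σ_y = 31.16 MPa, ρ = 2290 kg/m³
  titanium alloy: σ_y = 868.7 MPa, ρ = 4405 kg/m³
  titanium alloy: M = 197 kN·m/kg
  commercially pure titanium: M = 85.7 kN·m/kg
  borosilicate glass: M = 13.6 kN·m/kg
The maximum is for titanium alloy.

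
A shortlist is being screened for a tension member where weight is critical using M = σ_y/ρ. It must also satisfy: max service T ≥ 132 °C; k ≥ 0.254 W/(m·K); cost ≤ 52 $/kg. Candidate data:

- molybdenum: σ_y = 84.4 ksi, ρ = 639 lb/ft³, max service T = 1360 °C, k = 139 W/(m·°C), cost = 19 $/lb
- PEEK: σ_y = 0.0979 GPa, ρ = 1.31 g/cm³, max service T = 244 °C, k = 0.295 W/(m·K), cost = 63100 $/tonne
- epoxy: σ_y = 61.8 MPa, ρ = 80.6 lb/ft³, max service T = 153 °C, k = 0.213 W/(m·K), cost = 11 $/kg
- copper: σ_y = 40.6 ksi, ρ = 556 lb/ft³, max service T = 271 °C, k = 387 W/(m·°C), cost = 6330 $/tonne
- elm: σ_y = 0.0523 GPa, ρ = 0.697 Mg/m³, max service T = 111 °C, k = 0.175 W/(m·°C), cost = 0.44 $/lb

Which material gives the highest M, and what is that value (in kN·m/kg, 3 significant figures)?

molybdenum, M = 56.9 kN·m/kg

Screen on constraints: max service T ≥ 132 °C; k ≥ 0.254 W/(m·K); cost ≤ 52 $/kg. Survivors: molybdenum, copper.
After converting to SI:
  molybdenum: σ_y = 581.9 MPa, ρ = 10240 kg/m³
  copper: σ_y = 279.9 MPa, ρ = 8906 kg/m³
  molybdenum: M = 56.9 kN·m/kg
  copper: M = 31.4 kN·m/kg
Highest index: molybdenum.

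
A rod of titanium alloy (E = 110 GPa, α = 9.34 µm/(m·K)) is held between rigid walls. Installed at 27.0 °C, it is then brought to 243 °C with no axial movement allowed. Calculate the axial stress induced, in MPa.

ΔT = 216.0 K. Constrained thermal stress σ = E·α·ΔT = 110.0×10³ MPa × 9.34×10⁻⁶ × 216.0 = 222 MPa (compressive).

222 MPa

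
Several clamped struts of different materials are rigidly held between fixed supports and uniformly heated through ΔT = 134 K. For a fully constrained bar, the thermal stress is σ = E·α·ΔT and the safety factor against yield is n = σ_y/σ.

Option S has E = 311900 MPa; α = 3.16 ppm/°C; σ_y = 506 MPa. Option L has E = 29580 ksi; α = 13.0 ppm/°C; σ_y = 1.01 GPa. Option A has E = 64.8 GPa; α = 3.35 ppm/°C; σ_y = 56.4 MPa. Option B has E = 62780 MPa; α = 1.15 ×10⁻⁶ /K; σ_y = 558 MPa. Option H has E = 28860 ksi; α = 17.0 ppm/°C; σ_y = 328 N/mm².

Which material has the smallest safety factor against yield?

option H

Per material, after unit conversion:
  option S: E = 311.9, α = 3.16, σ_y = 506.0 → σ = 132 MPa, n = 3.83
  option L: E = 203.9, α = 13.0, σ_y = 1010 → σ = 355 MPa, n = 2.84
  option A: E = 64.80, α = 3.35, σ_y = 56.40 → σ = 29.1 MPa, n = 1.94
  option B: E = 62.78, α = 1.15, σ_y = 558.0 → σ = 9.67 MPa, n = 57.7
  option H: E = 199.0, α = 17.0, σ_y = 328.0 → σ = 453 MPa, n = 0.724
Option H has the lowest safety factor, n = 0.724.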